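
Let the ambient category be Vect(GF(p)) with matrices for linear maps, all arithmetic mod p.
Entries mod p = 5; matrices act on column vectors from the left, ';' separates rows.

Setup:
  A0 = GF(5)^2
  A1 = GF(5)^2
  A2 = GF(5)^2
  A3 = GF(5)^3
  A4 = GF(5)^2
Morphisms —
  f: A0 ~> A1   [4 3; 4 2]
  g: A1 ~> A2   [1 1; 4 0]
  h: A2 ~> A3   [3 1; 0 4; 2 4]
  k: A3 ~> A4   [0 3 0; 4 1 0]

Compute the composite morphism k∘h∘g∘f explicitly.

Answer: [2 4; 4 1]

Derivation:
  e0=[1,0] f~>[4,4] g~>[3,1] h~>[0,4,0] k~>[2,4]
  e1=[0,1] f~>[3,2] g~>[0,2] h~>[2,3,3] k~>[4,1]
composite: [2 4; 4 1]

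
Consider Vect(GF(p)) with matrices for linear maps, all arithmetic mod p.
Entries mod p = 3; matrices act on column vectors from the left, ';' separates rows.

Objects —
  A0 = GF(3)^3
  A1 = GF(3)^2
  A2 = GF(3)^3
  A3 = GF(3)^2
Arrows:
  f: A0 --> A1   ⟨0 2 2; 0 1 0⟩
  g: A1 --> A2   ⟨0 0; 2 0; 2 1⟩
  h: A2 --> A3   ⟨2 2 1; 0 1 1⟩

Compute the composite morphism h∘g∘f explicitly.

Answer: ⟨0 1 0; 0 0 2⟩

Trace:
  e0=[1,0,0] f-->[0,0] g-->[0,0,0] h-->[0,0]
  e1=[0,1,0] f-->[2,1] g-->[0,1,2] h-->[1,0]
  e2=[0,0,1] f-->[2,0] g-->[0,1,1] h-->[0,2]
composite: ⟨0 1 0; 0 0 2⟩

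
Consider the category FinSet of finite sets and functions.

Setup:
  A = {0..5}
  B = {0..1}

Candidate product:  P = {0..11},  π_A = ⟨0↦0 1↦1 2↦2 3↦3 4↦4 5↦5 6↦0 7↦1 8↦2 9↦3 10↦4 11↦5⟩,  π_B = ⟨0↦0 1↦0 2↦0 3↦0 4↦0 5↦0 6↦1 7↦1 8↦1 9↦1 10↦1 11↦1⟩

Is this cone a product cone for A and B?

Answer: VALID PRODUCT

Derivation:
|A|·|B| = 6·2 = 12;  |P| = 12
Check the pairing map k ↦ (π_A(k), π_B(k)):
  0 ↦ (0,0)
  1 ↦ (1,0)
  2 ↦ (2,0)
  3 ↦ (3,0)
  4 ↦ (4,0)
  5 ↦ (5,0)
  6 ↦ (0,1)
  7 ↦ (1,1)
  8 ↦ (2,1)
  9 ↦ (3,1)
  10 ↦ (4,1)
  11 ↦ (5,1)
distinct pairs in image: 12 / 12 needed
  → bijection onto A×B; projections well-typed.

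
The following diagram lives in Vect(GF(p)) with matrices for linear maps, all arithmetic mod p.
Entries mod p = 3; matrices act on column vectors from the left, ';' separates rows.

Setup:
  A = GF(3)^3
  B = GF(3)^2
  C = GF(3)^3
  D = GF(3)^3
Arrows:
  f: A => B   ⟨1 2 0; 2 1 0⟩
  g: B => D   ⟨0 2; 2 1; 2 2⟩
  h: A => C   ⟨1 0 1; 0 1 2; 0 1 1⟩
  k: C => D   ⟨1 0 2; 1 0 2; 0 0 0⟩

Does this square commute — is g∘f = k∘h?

1) trace f;g:
  e0=(1,0,0) f=>(1,2) g=>(1,1,0)
  e1=(0,1,0) f=>(2,1) g=>(2,2,0)
  e2=(0,0,1) f=>(0,0) g=>(0,0,0)
  result₁ = ⟨1 2 0; 1 2 0; 0 0 0⟩
2) trace h;k:
  e0=(1,0,0) h=>(1,0,0) k=>(1,1,0)
  e1=(0,1,0) h=>(0,1,1) k=>(2,2,0)
  e2=(0,0,1) h=>(1,2,1) k=>(0,0,0)
  result₂ = ⟨1 2 0; 1 2 0; 0 0 0⟩
Equal? equal; square commutes

Answer: COMMUTES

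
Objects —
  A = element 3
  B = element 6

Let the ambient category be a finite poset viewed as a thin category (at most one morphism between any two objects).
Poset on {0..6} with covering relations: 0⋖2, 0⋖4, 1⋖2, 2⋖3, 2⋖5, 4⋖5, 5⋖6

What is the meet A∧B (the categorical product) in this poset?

Answer: A∧B = 2

Derivation:
{x : x<=A ∧ x<=B} = {0,1,2}  (A=3, B=6)
  0 <= 2
  1 <= 2
  2 <= 2
glb = 2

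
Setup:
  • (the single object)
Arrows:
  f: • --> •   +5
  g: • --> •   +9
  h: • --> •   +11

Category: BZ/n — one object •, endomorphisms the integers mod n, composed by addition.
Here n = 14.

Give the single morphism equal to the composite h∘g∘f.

  0 +5≡5 +9≡0 +11≡11  (mod 14)
⟦path⟧: +11

Answer: +11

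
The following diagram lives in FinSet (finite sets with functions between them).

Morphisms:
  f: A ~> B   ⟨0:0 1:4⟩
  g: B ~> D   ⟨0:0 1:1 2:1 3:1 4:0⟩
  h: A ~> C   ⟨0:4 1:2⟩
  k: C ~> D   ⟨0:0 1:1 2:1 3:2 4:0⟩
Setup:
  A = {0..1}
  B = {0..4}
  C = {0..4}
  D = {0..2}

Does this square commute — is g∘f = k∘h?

Along f;g (path 1):
  0 f~>0 g~>0
  1 f~>4 g~>0
  result₁ = ⟨0:0 1:0⟩
Along h;k (path 2):
  0 h~>4 k~>0
  1 h~>2 k~>1
  result₂ = ⟨0:0 1:1⟩
Equal? NO — does not commute

Answer: DOES NOT COMMUTE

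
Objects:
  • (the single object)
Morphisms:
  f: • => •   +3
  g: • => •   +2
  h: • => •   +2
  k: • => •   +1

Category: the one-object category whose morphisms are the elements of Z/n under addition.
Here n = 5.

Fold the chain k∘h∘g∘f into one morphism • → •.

  0 +3≡3 +2≡0 +2≡2 +1≡3  (mod 5)
⟦path⟧: +3

Answer: +3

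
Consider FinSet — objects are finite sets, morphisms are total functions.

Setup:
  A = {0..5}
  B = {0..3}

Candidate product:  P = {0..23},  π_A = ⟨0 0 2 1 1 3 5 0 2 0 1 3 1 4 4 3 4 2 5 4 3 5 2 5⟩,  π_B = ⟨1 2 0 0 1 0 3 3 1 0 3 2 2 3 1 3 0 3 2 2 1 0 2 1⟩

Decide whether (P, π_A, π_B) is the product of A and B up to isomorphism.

|A|·|B| = 6·4 = 24;  |P| = 24
Check the pairing map k ↦ (π_A(k), π_B(k)):
  0 : (0,1)
  1 : (0,2)
  2 : (2,0)
  3 : (1,0)
  4 : (1,1)
  5 : (3,0)
  6 : (5,3)
  7 : (0,3)
  8 : (2,1)
  9 : (0,0)
  10 : (1,3)
  11 : (3,2)
  12 : (1,2)
  13 : (4,3)
  14 : (4,1)
  15 : (3,3)
  16 : (4,0)
  17 : (2,3)
  18 : (5,2)
  19 : (4,2)
  20 : (3,1)
  21 : (5,0)
  22 : (2,2)
  23 : (5,1)
distinct pairs in image: 24 / 24 needed
  → bijection onto A×B; projections well-typed.

Answer: VALID PRODUCT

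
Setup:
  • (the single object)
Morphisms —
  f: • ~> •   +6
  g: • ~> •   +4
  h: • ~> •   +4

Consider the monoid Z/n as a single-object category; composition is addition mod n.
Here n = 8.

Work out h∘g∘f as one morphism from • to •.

Answer: +6

Work:
  0 +6≡6 +4≡2 +4≡6  (mod 8)
⟦path⟧: +6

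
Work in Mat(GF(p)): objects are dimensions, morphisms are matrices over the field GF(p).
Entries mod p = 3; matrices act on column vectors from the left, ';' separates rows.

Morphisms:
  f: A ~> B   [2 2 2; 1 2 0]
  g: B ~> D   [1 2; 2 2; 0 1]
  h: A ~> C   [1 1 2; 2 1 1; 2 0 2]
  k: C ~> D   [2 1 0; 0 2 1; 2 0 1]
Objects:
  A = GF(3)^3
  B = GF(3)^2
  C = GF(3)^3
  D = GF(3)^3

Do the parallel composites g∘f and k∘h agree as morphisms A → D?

Path 1 = f;g:
  e0=(1,0,0) f~>(2,1) g~>(1,0,1)
  e1=(0,1,0) f~>(2,2) g~>(0,2,2)
  e2=(0,0,1) f~>(2,0) g~>(2,1,0)
  ⟦path⟧₁ = [1 0 2; 0 2 1; 1 2 0]
Path 2 = h;k:
  e0=(1,0,0) h~>(1,2,2) k~>(1,0,1)
  e1=(0,1,0) h~>(1,1,0) k~>(0,2,2)
  e2=(0,0,1) h~>(2,1,2) k~>(2,1,0)
  ⟦path⟧₂ = [1 0 2; 0 2 1; 1 2 0]
Equal? equal; square commutes

Answer: COMMUTES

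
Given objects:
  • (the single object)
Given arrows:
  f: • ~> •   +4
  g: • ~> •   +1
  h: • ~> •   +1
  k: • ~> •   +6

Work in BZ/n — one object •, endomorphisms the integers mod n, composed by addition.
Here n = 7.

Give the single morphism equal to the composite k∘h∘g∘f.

Answer: +5

Work:
  0 +4≡4 +1≡5 +1≡6 +6≡5  (mod 7)
⟦path⟧: +5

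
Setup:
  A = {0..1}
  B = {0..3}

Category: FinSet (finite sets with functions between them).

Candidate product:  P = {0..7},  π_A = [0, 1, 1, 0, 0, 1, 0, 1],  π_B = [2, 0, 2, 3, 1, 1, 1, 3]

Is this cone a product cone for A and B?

Answer: NOT A VALID PRODUCT — duplicate pair at indices 4,6

Work:
|A|·|B| = 2·4 = 8;  |P| = 8
Check the pairing map k ↦ (π_A(k), π_B(k)):
  0 : (0,2)
  1 : (1,0)
  2 : (1,2)
  3 : (0,3)
  4 : (0,1)
  5 : (1,1)
  6 : (0,1)  ✗ repeats pair of k=4
  7 : (1,3)
distinct pairs in image: 7 / 8 needed
  → (0,1) hit at k=4 and k=6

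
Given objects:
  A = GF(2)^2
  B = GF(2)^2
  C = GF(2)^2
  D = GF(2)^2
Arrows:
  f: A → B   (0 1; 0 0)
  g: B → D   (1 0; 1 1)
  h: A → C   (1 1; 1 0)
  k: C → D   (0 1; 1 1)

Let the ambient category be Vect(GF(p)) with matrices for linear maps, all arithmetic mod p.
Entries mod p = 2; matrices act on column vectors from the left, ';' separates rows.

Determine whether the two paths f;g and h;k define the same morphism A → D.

Answer: DOES NOT COMMUTE

Work:
Along f;g (path 1):
  e0=⟨1,0⟩ f→⟨0,0⟩ g→⟨0,0⟩
  e1=⟨0,1⟩ f→⟨1,0⟩ g→⟨1,1⟩
  composite₁ = (0 1; 0 1)
Along h;k (path 2):
  e0=⟨1,0⟩ h→⟨1,1⟩ k→⟨1,0⟩
  e1=⟨0,1⟩ h→⟨1,0⟩ k→⟨0,1⟩
  composite₂ = (1 0; 0 1)
Equal? NO — does not commute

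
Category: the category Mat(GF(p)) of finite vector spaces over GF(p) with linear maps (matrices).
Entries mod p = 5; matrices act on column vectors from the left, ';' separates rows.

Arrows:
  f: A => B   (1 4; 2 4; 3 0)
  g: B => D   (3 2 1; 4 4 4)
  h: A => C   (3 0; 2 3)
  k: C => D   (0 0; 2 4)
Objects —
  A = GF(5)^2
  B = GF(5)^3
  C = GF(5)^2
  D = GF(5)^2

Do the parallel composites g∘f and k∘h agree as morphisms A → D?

Answer: COMMUTES

Work:
1) trace f;g:
  e0=[1,0] f=>[1,2,3] g=>[0,4]
  e1=[0,1] f=>[4,4,0] g=>[0,2]
  composite₁ = (0 0; 4 2)
2) trace h;k:
  e0=[1,0] h=>[3,2] k=>[0,4]
  e1=[0,1] h=>[0,3] k=>[0,2]
  composite₂ = (0 0; 4 2)
Equal? YES — commutes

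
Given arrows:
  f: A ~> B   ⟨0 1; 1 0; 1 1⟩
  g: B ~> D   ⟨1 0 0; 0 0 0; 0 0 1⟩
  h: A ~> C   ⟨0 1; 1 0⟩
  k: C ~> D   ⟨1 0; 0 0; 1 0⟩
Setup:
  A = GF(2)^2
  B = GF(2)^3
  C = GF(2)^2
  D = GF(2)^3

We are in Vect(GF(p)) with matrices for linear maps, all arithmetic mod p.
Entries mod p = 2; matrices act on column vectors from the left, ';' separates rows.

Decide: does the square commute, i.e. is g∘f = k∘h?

Path 1 = f;g:
  e0=(1,0) f~>(0,1,1) g~>(0,0,1)
  e1=(0,1) f~>(1,0,1) g~>(1,0,1)
  ⟦path⟧₁ = ⟨0 1; 0 0; 1 1⟩
Path 2 = h;k:
  e0=(1,0) h~>(0,1) k~>(0,0,0)
  e1=(0,1) h~>(1,0) k~>(1,0,1)
  ⟦path⟧₂ = ⟨0 1; 0 0; 0 1⟩
Equal? distinct morphisms ✗

Answer: DOES NOT COMMUTE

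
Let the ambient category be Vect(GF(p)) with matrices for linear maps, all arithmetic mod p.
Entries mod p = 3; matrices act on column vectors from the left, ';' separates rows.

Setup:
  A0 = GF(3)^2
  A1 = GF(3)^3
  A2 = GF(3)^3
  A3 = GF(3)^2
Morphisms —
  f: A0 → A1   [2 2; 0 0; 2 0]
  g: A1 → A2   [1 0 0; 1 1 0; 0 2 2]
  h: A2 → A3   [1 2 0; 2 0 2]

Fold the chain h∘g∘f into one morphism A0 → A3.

Answer: [0 0; 0 1]

Trace:
  e0=[1,0] f→[2,0,2] g→[2,2,1] h→[0,0]
  e1=[0,1] f→[2,0,0] g→[2,2,0] h→[0,1]
⟦path⟧: [0 0; 0 1]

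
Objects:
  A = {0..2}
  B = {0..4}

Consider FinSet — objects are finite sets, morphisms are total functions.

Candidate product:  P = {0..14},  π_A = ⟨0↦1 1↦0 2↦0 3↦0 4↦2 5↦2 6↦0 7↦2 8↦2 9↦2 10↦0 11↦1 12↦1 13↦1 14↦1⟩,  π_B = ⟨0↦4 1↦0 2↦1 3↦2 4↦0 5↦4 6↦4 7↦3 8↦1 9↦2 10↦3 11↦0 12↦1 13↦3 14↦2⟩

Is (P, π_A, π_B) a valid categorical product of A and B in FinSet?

Answer: VALID PRODUCT

Trace:
|A|·|B| = 3·5 = 15;  |P| = 15
Check the pairing map k ↦ (π_A(k), π_B(k)):
  0 ↦ (1,4)
  1 ↦ (0,0)
  2 ↦ (0,1)
  3 ↦ (0,2)
  4 ↦ (2,0)
  5 ↦ (2,4)
  6 ↦ (0,4)
  7 ↦ (2,3)
  8 ↦ (2,1)
  9 ↦ (2,2)
  10 ↦ (0,3)
  11 ↦ (1,0)
  12 ↦ (1,1)
  13 ↦ (1,3)
  14 ↦ (1,2)
distinct pairs in image: 15 / 15 needed
  → bijection onto A×B; projections well-typed.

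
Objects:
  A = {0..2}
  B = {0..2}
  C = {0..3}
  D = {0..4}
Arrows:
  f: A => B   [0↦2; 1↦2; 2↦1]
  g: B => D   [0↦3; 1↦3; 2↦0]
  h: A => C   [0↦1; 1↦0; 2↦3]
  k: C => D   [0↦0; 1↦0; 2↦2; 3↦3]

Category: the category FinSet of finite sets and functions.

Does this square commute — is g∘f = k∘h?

Answer: COMMUTES

Trace:
1) trace f;g:
  0 f=>2 g=>0
  1 f=>2 g=>0
  2 f=>1 g=>3
  ⟦path⟧₁ = [0↦0; 1↦0; 2↦3]
2) trace h;k:
  0 h=>1 k=>0
  1 h=>0 k=>0
  2 h=>3 k=>3
  ⟦path⟧₂ = [0↦0; 1↦0; 2↦3]
Equal? YES — commutes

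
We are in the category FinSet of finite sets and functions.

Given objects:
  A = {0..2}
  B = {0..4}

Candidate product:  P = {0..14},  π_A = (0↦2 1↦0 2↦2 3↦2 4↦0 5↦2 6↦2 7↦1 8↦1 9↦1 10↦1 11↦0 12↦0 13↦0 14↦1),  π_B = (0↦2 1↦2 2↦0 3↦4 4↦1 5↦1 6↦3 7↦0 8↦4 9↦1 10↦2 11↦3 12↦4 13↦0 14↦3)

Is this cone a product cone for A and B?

Answer: VALID PRODUCT

Work:
|A|·|B| = 3·5 = 15;  |P| = 15
Check the pairing map k ↦ (π_A(k), π_B(k)):
  0 ↦ (2,2)
  1 ↦ (0,2)
  2 ↦ (2,0)
  3 ↦ (2,4)
  4 ↦ (0,1)
  5 ↦ (2,1)
  6 ↦ (2,3)
  7 ↦ (1,0)
  8 ↦ (1,4)
  9 ↦ (1,1)
  10 ↦ (1,2)
  11 ↦ (0,3)
  12 ↦ (0,4)
  13 ↦ (0,0)
  14 ↦ (1,3)
distinct pairs in image: 15 / 15 needed
  → bijection onto A×B; projections well-typed.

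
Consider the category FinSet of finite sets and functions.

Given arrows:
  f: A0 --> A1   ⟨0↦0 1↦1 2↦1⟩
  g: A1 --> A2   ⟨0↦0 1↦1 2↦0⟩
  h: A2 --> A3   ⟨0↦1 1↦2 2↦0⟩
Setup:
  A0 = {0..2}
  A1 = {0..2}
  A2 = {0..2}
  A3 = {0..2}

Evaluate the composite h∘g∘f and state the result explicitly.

Answer: ⟨0↦1 1↦2 2↦2⟩

Work:
  0 f-->0 g-->0 h-->1
  1 f-->1 g-->1 h-->2
  2 f-->1 g-->1 h-->2
⟦path⟧: ⟨0↦1 1↦2 2↦2⟩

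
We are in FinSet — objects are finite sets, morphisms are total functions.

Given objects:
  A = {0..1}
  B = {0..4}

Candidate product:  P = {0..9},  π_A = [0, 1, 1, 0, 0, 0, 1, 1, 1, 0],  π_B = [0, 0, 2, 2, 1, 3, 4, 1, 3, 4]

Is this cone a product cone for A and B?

Answer: VALID PRODUCT

Trace:
|A|·|B| = 2·5 = 10;  |P| = 10
Check the pairing map k ↦ (π_A(k), π_B(k)):
  0 -> (0,0)
  1 -> (1,0)
  2 -> (1,2)
  3 -> (0,2)
  4 -> (0,1)
  5 -> (0,3)
  6 -> (1,4)
  7 -> (1,1)
  8 -> (1,3)
  9 -> (0,4)
distinct pairs in image: 10 / 10 needed
  → bijection onto A×B; projections well-typed.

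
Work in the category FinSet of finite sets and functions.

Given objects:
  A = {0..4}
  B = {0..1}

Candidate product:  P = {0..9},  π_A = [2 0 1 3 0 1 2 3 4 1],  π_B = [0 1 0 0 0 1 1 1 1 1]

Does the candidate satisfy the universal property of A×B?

|A|·|B| = 5·2 = 10;  |P| = 10
Check the pairing map k ↦ (π_A(k), π_B(k)):
  0 -> (2,0)
  1 -> (0,1)
  2 -> (1,0)
  3 -> (3,0)
  4 -> (0,0)
  5 -> (1,1)
  6 -> (2,1)
  7 -> (3,1)
  8 -> (4,1)
  9 -> (1,1)  ✗ repeats pair of k=5
distinct pairs in image: 9 / 10 needed
  → (1,1) hit at k=5 and k=9

Answer: NOT A VALID PRODUCT — duplicate pair at indices 9,5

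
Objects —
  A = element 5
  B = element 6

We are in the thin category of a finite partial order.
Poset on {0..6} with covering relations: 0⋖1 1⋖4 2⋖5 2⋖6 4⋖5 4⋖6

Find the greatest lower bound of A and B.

Lower bounds of A=5 and B=6: {0,1,2,4}
  maximal lower bounds 2 and 4 are incomparable: neither 2⊑4 nor 4⊑2
→ no greatest lower bound exists

Answer: NO MEET EXISTS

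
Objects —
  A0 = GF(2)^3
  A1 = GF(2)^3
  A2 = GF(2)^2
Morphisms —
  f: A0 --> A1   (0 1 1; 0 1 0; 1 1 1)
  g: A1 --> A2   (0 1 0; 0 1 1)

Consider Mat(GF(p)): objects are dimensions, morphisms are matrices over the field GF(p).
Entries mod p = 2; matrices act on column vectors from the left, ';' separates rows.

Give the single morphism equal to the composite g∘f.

Answer: (0 1 0; 1 0 1)

Derivation:
  e0=[1,0,0] f-->[0,0,1] g-->[0,1]
  e1=[0,1,0] f-->[1,1,1] g-->[1,0]
  e2=[0,0,1] f-->[1,0,1] g-->[0,1]
composite: (0 1 0; 1 0 1)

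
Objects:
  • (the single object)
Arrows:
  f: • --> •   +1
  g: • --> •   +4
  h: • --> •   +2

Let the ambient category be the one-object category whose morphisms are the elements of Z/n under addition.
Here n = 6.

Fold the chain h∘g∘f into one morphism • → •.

Answer: +1

Trace:
  0 +1≡1 +4≡5 +2≡1  (mod 6)
⟦path⟧: +1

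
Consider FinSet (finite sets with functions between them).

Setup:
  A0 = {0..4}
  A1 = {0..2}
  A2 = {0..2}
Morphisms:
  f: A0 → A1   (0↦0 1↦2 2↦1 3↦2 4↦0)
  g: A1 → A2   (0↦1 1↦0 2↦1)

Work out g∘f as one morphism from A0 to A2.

  0 f→0 g→1
  1 f→2 g→1
  2 f→1 g→0
  3 f→2 g→1
  4 f→0 g→1
⟦path⟧: (0↦1 1↦1 2↦0 3↦1 4↦1)

Answer: (0↦1 1↦1 2↦0 3↦1 4↦1)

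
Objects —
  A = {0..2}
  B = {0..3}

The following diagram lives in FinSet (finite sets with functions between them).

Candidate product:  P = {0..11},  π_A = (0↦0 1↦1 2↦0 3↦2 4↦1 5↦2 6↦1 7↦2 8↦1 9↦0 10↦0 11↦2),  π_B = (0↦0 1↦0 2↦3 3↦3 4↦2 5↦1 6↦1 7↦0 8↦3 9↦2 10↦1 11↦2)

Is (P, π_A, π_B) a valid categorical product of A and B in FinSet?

|A|·|B| = 3·4 = 12;  |P| = 12
Check the pairing map k ↦ (π_A(k), π_B(k)):
  0 ↦ (0,0)
  1 ↦ (1,0)
  2 ↦ (0,3)
  3 ↦ (2,3)
  4 ↦ (1,2)
  5 ↦ (2,1)
  6 ↦ (1,1)
  7 ↦ (2,0)
  8 ↦ (1,3)
  9 ↦ (0,2)
  10 ↦ (0,1)
  11 ↦ (2,2)
distinct pairs in image: 12 / 12 needed
  → bijection onto A×B; projections well-typed.

Answer: VALID PRODUCT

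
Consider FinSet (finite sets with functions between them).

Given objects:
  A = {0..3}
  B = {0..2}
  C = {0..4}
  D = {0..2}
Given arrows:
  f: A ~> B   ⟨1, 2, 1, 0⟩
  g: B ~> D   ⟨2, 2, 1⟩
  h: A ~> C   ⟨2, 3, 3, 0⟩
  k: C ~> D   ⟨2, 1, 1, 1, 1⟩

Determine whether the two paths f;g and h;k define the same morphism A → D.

Along f;g (path 1):
  0 f~>1 g~>2
  1 f~>2 g~>1
  2 f~>1 g~>2
  3 f~>0 g~>2
  ⟦path⟧₁ = ⟨2, 1, 2, 2⟩
Along h;k (path 2):
  0 h~>2 k~>1
  1 h~>3 k~>1
  2 h~>3 k~>1
  3 h~>0 k~>2
  ⟦path⟧₂ = ⟨1, 1, 1, 2⟩
Equal? differ; not commutative

Answer: DOES NOT COMMUTE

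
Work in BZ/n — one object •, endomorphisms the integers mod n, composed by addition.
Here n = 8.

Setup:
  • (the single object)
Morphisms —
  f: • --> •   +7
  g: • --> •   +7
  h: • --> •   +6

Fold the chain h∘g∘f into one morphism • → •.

  0 +7≡7 +7≡6 +6≡4  (mod 8)
composite: +4

Answer: +4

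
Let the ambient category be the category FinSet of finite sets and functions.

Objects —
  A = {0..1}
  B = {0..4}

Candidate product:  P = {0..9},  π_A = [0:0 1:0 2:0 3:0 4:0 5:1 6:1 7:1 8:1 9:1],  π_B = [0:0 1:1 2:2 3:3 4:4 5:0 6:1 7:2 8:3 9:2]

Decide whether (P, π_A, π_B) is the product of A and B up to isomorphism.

Answer: NOT A VALID PRODUCT — duplicate pair at indices 7,9

Derivation:
|A|·|B| = 2·5 = 10;  |P| = 10
Check the pairing map k ↦ (π_A(k), π_B(k)):
  0 : (0,0)
  1 : (0,1)
  2 : (0,2)
  3 : (0,3)
  4 : (0,4)
  5 : (1,0)
  6 : (1,1)
  7 : (1,2)
  8 : (1,3)
  9 : (1,2)  ✗ repeats pair of k=7
distinct pairs in image: 9 / 10 needed
  → (1,2) hit at k=7 and k=9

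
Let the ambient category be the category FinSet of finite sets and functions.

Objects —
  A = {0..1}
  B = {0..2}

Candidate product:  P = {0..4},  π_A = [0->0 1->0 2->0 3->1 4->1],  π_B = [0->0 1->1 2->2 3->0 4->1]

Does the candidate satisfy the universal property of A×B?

|A|·|B| = 2·3 = 6;  |P| = 5
  → cardinalities differ; no bijection possible.

Answer: NOT A VALID PRODUCT — |P|=5 ≠ |A|·|B|=6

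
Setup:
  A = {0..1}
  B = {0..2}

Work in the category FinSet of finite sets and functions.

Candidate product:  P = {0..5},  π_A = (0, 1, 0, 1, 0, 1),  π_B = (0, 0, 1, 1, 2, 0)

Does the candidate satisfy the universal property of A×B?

|A|·|B| = 2·3 = 6;  |P| = 6
Check the pairing map k ↦ (π_A(k), π_B(k)):
  0 -> (0,0)
  1 -> (1,0)
  2 -> (0,1)
  3 -> (1,1)
  4 -> (0,2)
  5 -> (1,0)  ✗ repeats pair of k=1
distinct pairs in image: 5 / 6 needed
  → (1,0) hit at k=1 and k=5

Answer: NOT A VALID PRODUCT — duplicate pair at indices 1,5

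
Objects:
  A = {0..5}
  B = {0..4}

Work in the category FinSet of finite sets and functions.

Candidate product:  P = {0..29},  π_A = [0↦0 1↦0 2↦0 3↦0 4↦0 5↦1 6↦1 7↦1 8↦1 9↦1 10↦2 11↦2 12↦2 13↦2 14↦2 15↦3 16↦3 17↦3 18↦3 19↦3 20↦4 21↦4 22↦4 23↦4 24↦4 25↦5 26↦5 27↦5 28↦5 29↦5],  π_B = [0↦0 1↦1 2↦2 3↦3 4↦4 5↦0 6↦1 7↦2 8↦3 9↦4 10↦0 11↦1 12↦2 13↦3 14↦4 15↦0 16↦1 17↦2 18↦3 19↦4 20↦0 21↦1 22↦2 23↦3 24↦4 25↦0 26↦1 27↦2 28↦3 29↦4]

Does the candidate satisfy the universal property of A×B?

|A|·|B| = 6·5 = 30;  |P| = 30
Check the pairing map k ↦ (π_A(k), π_B(k)):
  0 ↦ (0,0)
  1 ↦ (0,1)
  2 ↦ (0,2)
  3 ↦ (0,3)
  4 ↦ (0,4)
  5 ↦ (1,0)
  6 ↦ (1,1)
  7 ↦ (1,2)
  8 ↦ (1,3)
  9 ↦ (1,4)
  10 ↦ (2,0)
  11 ↦ (2,1)
  12 ↦ (2,2)
  13 ↦ (2,3)
  14 ↦ (2,4)
  15 ↦ (3,0)
  16 ↦ (3,1)
  17 ↦ (3,2)
  18 ↦ (3,3)
  19 ↦ (3,4)
  20 ↦ (4,0)
  21 ↦ (4,1)
  22 ↦ (4,2)
  23 ↦ (4,3)
  24 ↦ (4,4)
  25 ↦ (5,0)
  26 ↦ (5,1)
  27 ↦ (5,2)
  28 ↦ (5,3)
  29 ↦ (5,4)
distinct pairs in image: 30 / 30 needed
  → bijection onto A×B; projections well-typed.

Answer: VALID PRODUCT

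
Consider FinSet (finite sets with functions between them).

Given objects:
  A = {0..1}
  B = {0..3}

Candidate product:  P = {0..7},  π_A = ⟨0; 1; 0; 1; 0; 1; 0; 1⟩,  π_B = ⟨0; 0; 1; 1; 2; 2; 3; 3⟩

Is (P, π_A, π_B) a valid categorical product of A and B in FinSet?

Answer: VALID PRODUCT

Trace:
|A|·|B| = 2·4 = 8;  |P| = 8
Check the pairing map k ↦ (π_A(k), π_B(k)):
  0 ↦ (0,0)
  1 ↦ (1,0)
  2 ↦ (0,1)
  3 ↦ (1,1)
  4 ↦ (0,2)
  5 ↦ (1,2)
  6 ↦ (0,3)
  7 ↦ (1,3)
distinct pairs in image: 8 / 8 needed
  → bijection onto A×B; projections well-typed.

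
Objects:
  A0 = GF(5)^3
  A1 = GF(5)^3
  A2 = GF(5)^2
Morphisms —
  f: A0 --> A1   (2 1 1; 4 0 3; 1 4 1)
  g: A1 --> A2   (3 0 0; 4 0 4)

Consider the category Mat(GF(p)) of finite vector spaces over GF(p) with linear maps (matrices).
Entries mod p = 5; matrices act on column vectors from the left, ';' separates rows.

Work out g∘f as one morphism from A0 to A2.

Answer: (1 3 3; 2 0 3)

Trace:
  e0=[1,0,0] f-->[2,4,1] g-->[1,2]
  e1=[0,1,0] f-->[1,0,4] g-->[3,0]
  e2=[0,0,1] f-->[1,3,1] g-->[3,3]
⟦path⟧: (1 3 3; 2 0 3)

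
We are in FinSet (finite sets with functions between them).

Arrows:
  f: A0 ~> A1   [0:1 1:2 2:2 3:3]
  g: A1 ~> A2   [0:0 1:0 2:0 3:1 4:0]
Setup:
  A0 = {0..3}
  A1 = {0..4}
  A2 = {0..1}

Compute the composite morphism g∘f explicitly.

  0 f~>1 g~>0
  1 f~>2 g~>0
  2 f~>2 g~>0
  3 f~>3 g~>1
composite: [0:0 1:0 2:0 3:1]

Answer: [0:0 1:0 2:0 3:1]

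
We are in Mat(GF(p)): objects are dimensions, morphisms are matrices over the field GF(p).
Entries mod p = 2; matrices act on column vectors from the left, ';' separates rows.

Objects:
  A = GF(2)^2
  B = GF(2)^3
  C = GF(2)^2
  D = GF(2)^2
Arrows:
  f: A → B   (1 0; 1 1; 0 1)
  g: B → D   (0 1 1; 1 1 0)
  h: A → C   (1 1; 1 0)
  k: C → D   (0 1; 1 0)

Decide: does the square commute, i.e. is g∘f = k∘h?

Answer: DOES NOT COMMUTE

Work:
Path 1 = f;g:
  e0=⟨1,0⟩ f→⟨1,1,0⟩ g→⟨1,0⟩
  e1=⟨0,1⟩ f→⟨0,1,1⟩ g→⟨0,1⟩
  composite₁ = (1 0; 0 1)
Path 2 = h;k:
  e0=⟨1,0⟩ h→⟨1,1⟩ k→⟨1,1⟩
  e1=⟨0,1⟩ h→⟨1,0⟩ k→⟨0,1⟩
  composite₂ = (1 0; 1 1)
Equal? differ; not commutative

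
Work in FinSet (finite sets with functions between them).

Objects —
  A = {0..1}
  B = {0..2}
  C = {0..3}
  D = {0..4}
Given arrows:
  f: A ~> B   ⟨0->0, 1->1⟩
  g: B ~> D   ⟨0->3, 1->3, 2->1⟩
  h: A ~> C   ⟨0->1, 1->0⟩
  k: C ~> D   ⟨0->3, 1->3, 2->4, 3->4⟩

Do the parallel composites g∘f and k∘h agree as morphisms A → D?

Answer: COMMUTES

Trace:
1) trace f;g:
  0 f~>0 g~>3
  1 f~>1 g~>3
  result₁ = ⟨0->3, 1->3⟩
2) trace h;k:
  0 h~>1 k~>3
  1 h~>0 k~>3
  result₂ = ⟨0->3, 1->3⟩
Equal? YES — commutes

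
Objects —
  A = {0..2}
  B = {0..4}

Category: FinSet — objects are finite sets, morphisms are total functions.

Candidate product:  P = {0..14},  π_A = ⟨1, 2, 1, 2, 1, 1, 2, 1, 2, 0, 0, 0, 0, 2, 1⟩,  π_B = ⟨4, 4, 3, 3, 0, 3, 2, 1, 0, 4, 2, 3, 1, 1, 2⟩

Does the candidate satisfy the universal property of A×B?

Answer: NOT A VALID PRODUCT — duplicate pair at indices 5,2

Trace:
|A|·|B| = 3·5 = 15;  |P| = 15
Check the pairing map k ↦ (π_A(k), π_B(k)):
  0 ↦ (1,4)
  1 ↦ (2,4)
  2 ↦ (1,3)
  3 ↦ (2,3)
  4 ↦ (1,0)
  5 ↦ (1,3)  ✗ repeats pair of k=2
  6 ↦ (2,2)
  7 ↦ (1,1)
  8 ↦ (2,0)
  9 ↦ (0,4)
  10 ↦ (0,2)
  11 ↦ (0,3)
  12 ↦ (0,1)
  13 ↦ (2,1)
  14 ↦ (1,2)
distinct pairs in image: 14 / 15 needed
  → (1,3) hit at k=2 and k=5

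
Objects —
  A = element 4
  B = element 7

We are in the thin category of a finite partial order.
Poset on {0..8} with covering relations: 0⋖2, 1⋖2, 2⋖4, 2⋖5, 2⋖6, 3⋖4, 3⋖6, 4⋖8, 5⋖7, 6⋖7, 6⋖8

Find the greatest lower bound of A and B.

Common predecessors of 4,7: {0,1,2,3}
  maximal lower bounds 2 and 3 are incomparable: neither 2<=3 nor 3<=2
→ no greatest lower bound exists

Answer: NO MEET EXISTS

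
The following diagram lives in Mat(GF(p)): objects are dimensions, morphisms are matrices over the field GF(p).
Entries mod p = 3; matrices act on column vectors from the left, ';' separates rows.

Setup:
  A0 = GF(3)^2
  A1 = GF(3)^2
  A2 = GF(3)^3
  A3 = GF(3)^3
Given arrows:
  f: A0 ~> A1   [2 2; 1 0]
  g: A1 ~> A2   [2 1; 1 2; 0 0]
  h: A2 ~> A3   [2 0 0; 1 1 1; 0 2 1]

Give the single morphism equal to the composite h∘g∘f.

Answer: [1 2; 0 0; 2 1]

Derivation:
  e0=(1,0) f~>(2,1) g~>(2,1,0) h~>(1,0,2)
  e1=(0,1) f~>(2,0) g~>(1,2,0) h~>(2,0,1)
⟦path⟧: [1 2; 0 0; 2 1]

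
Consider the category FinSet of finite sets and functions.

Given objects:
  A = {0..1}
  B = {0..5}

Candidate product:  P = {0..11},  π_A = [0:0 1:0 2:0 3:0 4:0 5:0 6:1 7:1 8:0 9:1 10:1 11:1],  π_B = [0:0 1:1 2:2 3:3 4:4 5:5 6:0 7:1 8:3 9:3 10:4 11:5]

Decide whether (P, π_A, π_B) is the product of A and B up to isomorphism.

|A|·|B| = 2·6 = 12;  |P| = 12
Check the pairing map k ↦ (π_A(k), π_B(k)):
  0 : (0,0)
  1 : (0,1)
  2 : (0,2)
  3 : (0,3)
  4 : (0,4)
  5 : (0,5)
  6 : (1,0)
  7 : (1,1)
  8 : (0,3)  ✗ repeats pair of k=3
  9 : (1,3)
  10 : (1,4)
  11 : (1,5)
distinct pairs in image: 11 / 12 needed
  → (0,3) hit at k=3 and k=8

Answer: NOT A VALID PRODUCT — duplicate pair at indices 3,8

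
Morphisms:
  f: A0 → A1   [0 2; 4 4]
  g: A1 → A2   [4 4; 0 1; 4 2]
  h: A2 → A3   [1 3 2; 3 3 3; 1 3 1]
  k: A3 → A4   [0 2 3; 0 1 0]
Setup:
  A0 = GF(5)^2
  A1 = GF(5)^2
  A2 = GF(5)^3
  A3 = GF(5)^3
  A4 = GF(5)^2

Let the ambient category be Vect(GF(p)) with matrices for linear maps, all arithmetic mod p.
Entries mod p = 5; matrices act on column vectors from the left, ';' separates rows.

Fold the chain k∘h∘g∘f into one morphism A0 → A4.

  e0=[1,0] f→[0,4] g→[1,4,3] h→[4,4,1] k→[1,4]
  e1=[0,1] f→[2,4] g→[4,4,1] h→[3,2,2] k→[0,2]
composite: [1 0; 4 2]

Answer: [1 0; 4 2]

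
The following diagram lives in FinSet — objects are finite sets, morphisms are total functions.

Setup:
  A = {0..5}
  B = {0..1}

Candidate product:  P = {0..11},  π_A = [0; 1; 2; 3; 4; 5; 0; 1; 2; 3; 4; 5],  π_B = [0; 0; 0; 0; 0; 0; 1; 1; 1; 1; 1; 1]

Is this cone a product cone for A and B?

Answer: VALID PRODUCT

Derivation:
|A|·|B| = 6·2 = 12;  |P| = 12
Check the pairing map k ↦ (π_A(k), π_B(k)):
  0 : (0,0)
  1 : (1,0)
  2 : (2,0)
  3 : (3,0)
  4 : (4,0)
  5 : (5,0)
  6 : (0,1)
  7 : (1,1)
  8 : (2,1)
  9 : (3,1)
  10 : (4,1)
  11 : (5,1)
distinct pairs in image: 12 / 12 needed
  → bijection onto A×B; projections well-typed.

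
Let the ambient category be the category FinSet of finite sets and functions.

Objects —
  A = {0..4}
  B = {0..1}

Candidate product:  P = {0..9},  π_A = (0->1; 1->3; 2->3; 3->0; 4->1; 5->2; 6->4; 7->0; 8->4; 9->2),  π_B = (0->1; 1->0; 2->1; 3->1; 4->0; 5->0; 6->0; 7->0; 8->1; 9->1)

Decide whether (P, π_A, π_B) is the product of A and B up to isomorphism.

|A|·|B| = 5·2 = 10;  |P| = 10
Check the pairing map k ↦ (π_A(k), π_B(k)):
  0 -> (1,1)
  1 -> (3,0)
  2 -> (3,1)
  3 -> (0,1)
  4 -> (1,0)
  5 -> (2,0)
  6 -> (4,0)
  7 -> (0,0)
  8 -> (4,1)
  9 -> (2,1)
distinct pairs in image: 10 / 10 needed
  → bijection onto A×B; projections well-typed.

Answer: VALID PRODUCT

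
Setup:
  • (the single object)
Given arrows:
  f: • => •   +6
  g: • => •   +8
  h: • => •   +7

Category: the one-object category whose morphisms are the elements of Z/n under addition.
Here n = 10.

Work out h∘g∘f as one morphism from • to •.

  0 +6≡6 +8≡4 +7≡1  (mod 10)
result: +1

Answer: +1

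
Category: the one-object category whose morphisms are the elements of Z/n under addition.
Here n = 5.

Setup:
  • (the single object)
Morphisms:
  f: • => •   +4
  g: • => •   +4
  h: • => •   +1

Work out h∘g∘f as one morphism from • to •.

Answer: +4

Work:
  0 +4≡4 +4≡3 +1≡4  (mod 5)
result: +4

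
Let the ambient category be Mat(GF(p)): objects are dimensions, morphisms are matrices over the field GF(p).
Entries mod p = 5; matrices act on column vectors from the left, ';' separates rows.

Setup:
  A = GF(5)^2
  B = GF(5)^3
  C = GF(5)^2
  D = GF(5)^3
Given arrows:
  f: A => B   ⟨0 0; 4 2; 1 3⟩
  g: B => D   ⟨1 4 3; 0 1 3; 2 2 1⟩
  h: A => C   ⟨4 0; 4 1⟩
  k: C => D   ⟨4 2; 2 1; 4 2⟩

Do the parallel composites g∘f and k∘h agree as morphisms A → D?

1) trace f;g:
  e0=[1,0] f=>[0,4,1] g=>[4,2,4]
  e1=[0,1] f=>[0,2,3] g=>[2,1,2]
  result₁ = ⟨4 2; 2 1; 4 2⟩
2) trace h;k:
  e0=[1,0] h=>[4,4] k=>[4,2,4]
  e1=[0,1] h=>[0,1] k=>[2,1,2]
  result₂ = ⟨4 2; 2 1; 4 2⟩
Equal? same morphism ✓

Answer: COMMUTES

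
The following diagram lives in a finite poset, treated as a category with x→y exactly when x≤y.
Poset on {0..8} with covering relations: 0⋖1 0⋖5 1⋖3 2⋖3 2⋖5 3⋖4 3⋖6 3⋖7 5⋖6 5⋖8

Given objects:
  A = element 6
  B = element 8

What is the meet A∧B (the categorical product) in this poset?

Answer: A∧B = 5

Derivation:
{x : x⊑A ∧ x⊑B} = {0,2,5}  (A=6, B=8)
  0 ⊑ 5
  2 ⊑ 5
  5 ⊑ 5
glb = 5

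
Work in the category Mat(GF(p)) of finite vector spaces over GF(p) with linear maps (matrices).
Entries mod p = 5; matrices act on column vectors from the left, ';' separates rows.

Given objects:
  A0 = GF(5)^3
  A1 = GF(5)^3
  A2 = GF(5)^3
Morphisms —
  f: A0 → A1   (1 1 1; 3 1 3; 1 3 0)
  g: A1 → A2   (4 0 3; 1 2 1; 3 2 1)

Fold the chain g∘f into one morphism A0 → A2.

Answer: (2 3 4; 3 1 2; 0 3 4)

Work:
  e0=(1,0,0) f→(1,3,1) g→(2,3,0)
  e1=(0,1,0) f→(1,1,3) g→(3,1,3)
  e2=(0,0,1) f→(1,3,0) g→(4,2,4)
result: (2 3 4; 3 1 2; 0 3 4)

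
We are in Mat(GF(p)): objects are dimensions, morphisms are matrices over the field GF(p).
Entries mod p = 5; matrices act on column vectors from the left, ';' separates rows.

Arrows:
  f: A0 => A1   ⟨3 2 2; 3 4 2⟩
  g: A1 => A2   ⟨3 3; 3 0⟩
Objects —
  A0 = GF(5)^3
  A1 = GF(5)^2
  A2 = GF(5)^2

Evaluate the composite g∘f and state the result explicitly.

  e0=⟨1,0,0⟩ f=>⟨3,3⟩ g=>⟨3,4⟩
  e1=⟨0,1,0⟩ f=>⟨2,4⟩ g=>⟨3,1⟩
  e2=⟨0,0,1⟩ f=>⟨2,2⟩ g=>⟨2,1⟩
⟦path⟧: ⟨3 3 2; 4 1 1⟩

Answer: ⟨3 3 2; 4 1 1⟩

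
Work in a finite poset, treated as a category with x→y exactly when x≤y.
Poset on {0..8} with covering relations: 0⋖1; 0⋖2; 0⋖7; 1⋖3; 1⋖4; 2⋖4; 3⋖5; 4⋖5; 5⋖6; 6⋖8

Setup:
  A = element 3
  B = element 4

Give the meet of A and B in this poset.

Lower bounds of A=3 and B=4: {0,1}
  0 ≤ 1
  1 ≤ 1
glb = 1

Answer: A∧B = 1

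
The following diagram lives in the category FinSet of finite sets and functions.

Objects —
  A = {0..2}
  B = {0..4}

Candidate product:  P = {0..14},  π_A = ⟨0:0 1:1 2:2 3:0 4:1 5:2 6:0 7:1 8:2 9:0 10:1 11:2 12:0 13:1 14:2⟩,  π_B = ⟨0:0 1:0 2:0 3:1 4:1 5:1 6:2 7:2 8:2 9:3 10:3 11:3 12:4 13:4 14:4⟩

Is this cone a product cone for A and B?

Answer: VALID PRODUCT

Trace:
|A|·|B| = 3·5 = 15;  |P| = 15
Check the pairing map k ↦ (π_A(k), π_B(k)):
  0 : (0,0)
  1 : (1,0)
  2 : (2,0)
  3 : (0,1)
  4 : (1,1)
  5 : (2,1)
  6 : (0,2)
  7 : (1,2)
  8 : (2,2)
  9 : (0,3)
  10 : (1,3)
  11 : (2,3)
  12 : (0,4)
  13 : (1,4)
  14 : (2,4)
distinct pairs in image: 15 / 15 needed
  → bijection onto A×B; projections well-typed.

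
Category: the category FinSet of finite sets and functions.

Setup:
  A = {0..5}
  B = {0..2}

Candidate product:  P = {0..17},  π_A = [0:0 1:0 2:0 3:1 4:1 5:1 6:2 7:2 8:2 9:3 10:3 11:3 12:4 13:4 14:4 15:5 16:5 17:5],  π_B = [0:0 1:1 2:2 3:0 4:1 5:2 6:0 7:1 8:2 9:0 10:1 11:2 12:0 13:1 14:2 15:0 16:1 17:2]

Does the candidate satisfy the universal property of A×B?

Answer: VALID PRODUCT

Derivation:
|A|·|B| = 6·3 = 18;  |P| = 18
Check the pairing map k ↦ (π_A(k), π_B(k)):
  0 : (0,0)
  1 : (0,1)
  2 : (0,2)
  3 : (1,0)
  4 : (1,1)
  5 : (1,2)
  6 : (2,0)
  7 : (2,1)
  8 : (2,2)
  9 : (3,0)
  10 : (3,1)
  11 : (3,2)
  12 : (4,0)
  13 : (4,1)
  14 : (4,2)
  15 : (5,0)
  16 : (5,1)
  17 : (5,2)
distinct pairs in image: 18 / 18 needed
  → bijection onto A×B; projections well-typed.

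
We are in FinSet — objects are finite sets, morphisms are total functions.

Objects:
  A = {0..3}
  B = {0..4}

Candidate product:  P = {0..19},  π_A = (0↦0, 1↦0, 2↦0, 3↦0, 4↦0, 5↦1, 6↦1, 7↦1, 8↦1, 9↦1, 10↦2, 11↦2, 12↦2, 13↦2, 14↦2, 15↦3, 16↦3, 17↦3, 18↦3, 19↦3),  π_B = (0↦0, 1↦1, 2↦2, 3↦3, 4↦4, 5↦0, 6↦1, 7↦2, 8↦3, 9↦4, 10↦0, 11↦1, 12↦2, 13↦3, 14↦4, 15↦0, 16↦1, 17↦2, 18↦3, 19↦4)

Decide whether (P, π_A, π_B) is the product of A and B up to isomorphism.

|A|·|B| = 4·5 = 20;  |P| = 20
Check the pairing map k ↦ (π_A(k), π_B(k)):
  0 ↦ (0,0)
  1 ↦ (0,1)
  2 ↦ (0,2)
  3 ↦ (0,3)
  4 ↦ (0,4)
  5 ↦ (1,0)
  6 ↦ (1,1)
  7 ↦ (1,2)
  8 ↦ (1,3)
  9 ↦ (1,4)
  10 ↦ (2,0)
  11 ↦ (2,1)
  12 ↦ (2,2)
  13 ↦ (2,3)
  14 ↦ (2,4)
  15 ↦ (3,0)
  16 ↦ (3,1)
  17 ↦ (3,2)
  18 ↦ (3,3)
  19 ↦ (3,4)
distinct pairs in image: 20 / 20 needed
  → bijection onto A×B; projections well-typed.

Answer: VALID PRODUCT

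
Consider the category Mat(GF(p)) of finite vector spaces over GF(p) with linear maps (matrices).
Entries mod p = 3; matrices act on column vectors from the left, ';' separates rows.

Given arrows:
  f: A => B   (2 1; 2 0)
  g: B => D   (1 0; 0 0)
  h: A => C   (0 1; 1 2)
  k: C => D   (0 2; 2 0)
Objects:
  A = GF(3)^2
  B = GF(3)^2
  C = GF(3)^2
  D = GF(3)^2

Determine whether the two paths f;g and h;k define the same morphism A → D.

Answer: DOES NOT COMMUTE

Trace:
Along f;g (path 1):
  e0=[1,0] f=>[2,2] g=>[2,0]
  e1=[0,1] f=>[1,0] g=>[1,0]
  composite₁ = (2 1; 0 0)
Along h;k (path 2):
  e0=[1,0] h=>[0,1] k=>[2,0]
  e1=[0,1] h=>[1,2] k=>[1,2]
  composite₂ = (2 1; 0 2)
Equal? distinct morphisms ✗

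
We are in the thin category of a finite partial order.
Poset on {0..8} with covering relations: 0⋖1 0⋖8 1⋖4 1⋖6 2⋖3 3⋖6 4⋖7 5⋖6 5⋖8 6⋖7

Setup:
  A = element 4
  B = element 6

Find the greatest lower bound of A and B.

Answer: A∧B = 1

Derivation:
Common predecessors of 4,6: {0,1}
  0 <= 1
  1 <= 1
glb = 1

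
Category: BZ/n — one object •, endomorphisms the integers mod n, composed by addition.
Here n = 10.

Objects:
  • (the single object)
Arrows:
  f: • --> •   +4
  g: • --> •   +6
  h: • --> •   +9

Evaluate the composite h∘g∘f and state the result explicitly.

Answer: +9

Trace:
  0 +4≡4 +6≡0 +9≡9  (mod 10)
composite: +9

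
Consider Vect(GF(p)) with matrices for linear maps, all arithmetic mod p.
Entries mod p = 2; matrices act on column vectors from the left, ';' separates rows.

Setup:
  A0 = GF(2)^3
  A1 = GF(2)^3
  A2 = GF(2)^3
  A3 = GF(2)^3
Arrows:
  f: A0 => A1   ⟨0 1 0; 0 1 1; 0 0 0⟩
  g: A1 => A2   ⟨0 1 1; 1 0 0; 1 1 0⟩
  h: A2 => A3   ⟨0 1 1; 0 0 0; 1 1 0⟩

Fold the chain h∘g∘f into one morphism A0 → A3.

Answer: ⟨0 1 1; 0 0 0; 0 0 1⟩

Work:
  e0=⟨1,0,0⟩ f=>⟨0,0,0⟩ g=>⟨0,0,0⟩ h=>⟨0,0,0⟩
  e1=⟨0,1,0⟩ f=>⟨1,1,0⟩ g=>⟨1,1,0⟩ h=>⟨1,0,0⟩
  e2=⟨0,0,1⟩ f=>⟨0,1,0⟩ g=>⟨1,0,1⟩ h=>⟨1,0,1⟩
composite: ⟨0 1 1; 0 0 0; 0 0 1⟩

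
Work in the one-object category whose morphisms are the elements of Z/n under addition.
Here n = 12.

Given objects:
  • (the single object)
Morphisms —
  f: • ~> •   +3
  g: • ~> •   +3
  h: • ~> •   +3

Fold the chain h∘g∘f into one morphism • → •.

  0 +3≡3 +3≡6 +3≡9  (mod 12)
result: +9

Answer: +9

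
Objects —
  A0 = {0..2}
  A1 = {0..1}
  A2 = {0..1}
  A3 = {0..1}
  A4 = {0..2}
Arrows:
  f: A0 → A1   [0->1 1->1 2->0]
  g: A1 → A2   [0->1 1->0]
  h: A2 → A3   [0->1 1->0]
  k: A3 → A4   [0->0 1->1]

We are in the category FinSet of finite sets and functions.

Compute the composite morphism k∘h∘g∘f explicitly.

  0 f→1 g→0 h→1 k→1
  1 f→1 g→0 h→1 k→1
  2 f→0 g→1 h→0 k→0
composite: [0->1 1->1 2->0]

Answer: [0->1 1->1 2->0]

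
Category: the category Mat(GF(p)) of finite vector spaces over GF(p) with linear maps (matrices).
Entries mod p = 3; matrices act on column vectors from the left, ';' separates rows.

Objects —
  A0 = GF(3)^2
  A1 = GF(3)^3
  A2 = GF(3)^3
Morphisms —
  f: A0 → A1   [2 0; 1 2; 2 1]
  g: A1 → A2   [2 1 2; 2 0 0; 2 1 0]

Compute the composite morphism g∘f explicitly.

Answer: [0 1; 1 0; 2 2]

Trace:
  e0=[1,0] f→[2,1,2] g→[0,1,2]
  e1=[0,1] f→[0,2,1] g→[1,0,2]
composite: [0 1; 1 0; 2 2]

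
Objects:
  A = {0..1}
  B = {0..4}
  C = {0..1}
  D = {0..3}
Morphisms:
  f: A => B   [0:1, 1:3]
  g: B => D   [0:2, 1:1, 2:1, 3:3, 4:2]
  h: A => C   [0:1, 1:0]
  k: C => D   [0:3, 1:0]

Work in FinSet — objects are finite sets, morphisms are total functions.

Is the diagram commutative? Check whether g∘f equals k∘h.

Answer: DOES NOT COMMUTE

Derivation:
Path 1 = f;g:
  0 f=>1 g=>1
  1 f=>3 g=>3
  ⟦path⟧₁ = [0:1, 1:3]
Path 2 = h;k:
  0 h=>1 k=>0
  1 h=>0 k=>3
  ⟦path⟧₂ = [0:0, 1:3]
Equal? differ; not commutative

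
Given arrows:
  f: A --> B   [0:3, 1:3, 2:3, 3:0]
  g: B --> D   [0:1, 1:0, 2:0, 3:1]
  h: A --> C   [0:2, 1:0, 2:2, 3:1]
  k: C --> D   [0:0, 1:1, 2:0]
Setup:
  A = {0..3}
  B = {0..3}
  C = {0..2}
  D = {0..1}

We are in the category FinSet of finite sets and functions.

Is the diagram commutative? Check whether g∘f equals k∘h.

Along f;g (path 1):
  0 f-->3 g-->1
  1 f-->3 g-->1
  2 f-->3 g-->1
  3 f-->0 g-->1
  ⟦path⟧₁ = [0:1, 1:1, 2:1, 3:1]
Along h;k (path 2):
  0 h-->2 k-->0
  1 h-->0 k-->0
  2 h-->2 k-->0
  3 h-->1 k-->1
  ⟦path⟧₂ = [0:0, 1:0, 2:0, 3:1]
Equal? NO — does not commute

Answer: DOES NOT COMMUTE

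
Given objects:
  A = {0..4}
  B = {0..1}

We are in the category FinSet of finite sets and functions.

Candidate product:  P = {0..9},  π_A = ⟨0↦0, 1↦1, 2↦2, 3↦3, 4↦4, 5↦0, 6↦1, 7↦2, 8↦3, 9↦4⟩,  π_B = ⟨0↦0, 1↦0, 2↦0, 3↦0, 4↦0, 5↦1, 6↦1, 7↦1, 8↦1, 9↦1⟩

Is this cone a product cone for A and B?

|A|·|B| = 5·2 = 10;  |P| = 10
Check the pairing map k ↦ (π_A(k), π_B(k)):
  0 ↦ (0,0)
  1 ↦ (1,0)
  2 ↦ (2,0)
  3 ↦ (3,0)
  4 ↦ (4,0)
  5 ↦ (0,1)
  6 ↦ (1,1)
  7 ↦ (2,1)
  8 ↦ (3,1)
  9 ↦ (4,1)
distinct pairs in image: 10 / 10 needed
  → bijection onto A×B; projections well-typed.

Answer: VALID PRODUCT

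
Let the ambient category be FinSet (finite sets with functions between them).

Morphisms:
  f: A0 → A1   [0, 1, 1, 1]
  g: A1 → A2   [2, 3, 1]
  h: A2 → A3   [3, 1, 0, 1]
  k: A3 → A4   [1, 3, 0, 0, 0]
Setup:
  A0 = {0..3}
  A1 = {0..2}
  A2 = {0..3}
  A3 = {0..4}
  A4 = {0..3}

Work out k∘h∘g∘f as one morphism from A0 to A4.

Answer: [1, 3, 3, 3]

Work:
  0 f→0 g→2 h→0 k→1
  1 f→1 g→3 h→1 k→3
  2 f→1 g→3 h→1 k→3
  3 f→1 g→3 h→1 k→3
⟦path⟧: [1, 3, 3, 3]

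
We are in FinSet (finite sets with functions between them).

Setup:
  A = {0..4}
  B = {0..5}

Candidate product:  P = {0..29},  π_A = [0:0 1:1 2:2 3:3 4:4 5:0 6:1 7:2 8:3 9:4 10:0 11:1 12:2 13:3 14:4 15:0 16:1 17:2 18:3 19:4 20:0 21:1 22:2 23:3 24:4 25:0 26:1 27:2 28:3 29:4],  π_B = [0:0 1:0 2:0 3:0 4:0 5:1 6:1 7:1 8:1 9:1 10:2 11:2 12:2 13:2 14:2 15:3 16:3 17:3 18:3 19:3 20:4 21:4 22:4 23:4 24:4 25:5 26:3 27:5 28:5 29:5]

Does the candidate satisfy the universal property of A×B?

Answer: NOT A VALID PRODUCT — duplicate pair at indices 16,26

Work:
|A|·|B| = 5·6 = 30;  |P| = 30
Check the pairing map k ↦ (π_A(k), π_B(k)):
  0 : (0,0)
  1 : (1,0)
  2 : (2,0)
  3 : (3,0)
  4 : (4,0)
  5 : (0,1)
  6 : (1,1)
  7 : (2,1)
  8 : (3,1)
  9 : (4,1)
  10 : (0,2)
  11 : (1,2)
  12 : (2,2)
  13 : (3,2)
  14 : (4,2)
  15 : (0,3)
  16 : (1,3)
  17 : (2,3)
  18 : (3,3)
  19 : (4,3)
  20 : (0,4)
  21 : (1,4)
  22 : (2,4)
  23 : (3,4)
  24 : (4,4)
  25 : (0,5)
  26 : (1,3)  ✗ repeats pair of k=16
  27 : (2,5)
  28 : (3,5)
  29 : (4,5)
distinct pairs in image: 29 / 30 needed
  → (1,3) hit at k=16 and k=26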